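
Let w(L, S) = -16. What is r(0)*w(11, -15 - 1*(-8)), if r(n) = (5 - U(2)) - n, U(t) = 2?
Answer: -48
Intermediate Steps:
r(n) = 3 - n (r(n) = (5 - 1*2) - n = (5 - 2) - n = 3 - n)
r(0)*w(11, -15 - 1*(-8)) = (3 - 1*0)*(-16) = (3 + 0)*(-16) = 3*(-16) = -48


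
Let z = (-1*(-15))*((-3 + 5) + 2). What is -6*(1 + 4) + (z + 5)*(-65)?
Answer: -4255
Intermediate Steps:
z = 60 (z = 15*(2 + 2) = 15*4 = 60)
-6*(1 + 4) + (z + 5)*(-65) = -6*(1 + 4) + (60 + 5)*(-65) = -6*5 + 65*(-65) = -30 - 4225 = -4255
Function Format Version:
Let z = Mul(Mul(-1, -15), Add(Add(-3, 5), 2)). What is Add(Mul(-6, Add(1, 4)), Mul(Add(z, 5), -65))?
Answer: -4255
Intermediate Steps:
z = 60 (z = Mul(15, Add(2, 2)) = Mul(15, 4) = 60)
Add(Mul(-6, Add(1, 4)), Mul(Add(z, 5), -65)) = Add(Mul(-6, Add(1, 4)), Mul(Add(60, 5), -65)) = Add(Mul(-6, 5), Mul(65, -65)) = Add(-30, -4225) = -4255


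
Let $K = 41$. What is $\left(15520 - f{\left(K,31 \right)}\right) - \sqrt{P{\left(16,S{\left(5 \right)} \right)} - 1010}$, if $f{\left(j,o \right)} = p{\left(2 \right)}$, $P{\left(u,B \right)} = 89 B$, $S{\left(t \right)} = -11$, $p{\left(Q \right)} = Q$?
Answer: $15518 - 3 i \sqrt{221} \approx 15518.0 - 44.598 i$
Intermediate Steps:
$f{\left(j,o \right)} = 2$
$\left(15520 - f{\left(K,31 \right)}\right) - \sqrt{P{\left(16,S{\left(5 \right)} \right)} - 1010} = \left(15520 - 2\right) - \sqrt{89 \left(-11\right) - 1010} = \left(15520 - 2\right) - \sqrt{-979 - 1010} = 15518 - \sqrt{-1989} = 15518 - 3 i \sqrt{221}$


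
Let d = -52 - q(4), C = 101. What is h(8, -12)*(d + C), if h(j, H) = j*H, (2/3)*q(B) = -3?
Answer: -5136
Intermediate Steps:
q(B) = -9/2 (q(B) = (3/2)*(-3) = -9/2)
h(j, H) = H*j
d = -95/2 (d = -52 - 1*(-9/2) = -52 + 9/2 = -95/2 ≈ -47.500)
h(8, -12)*(d + C) = (-12*8)*(-95/2 + 101) = -96*107/2 = -5136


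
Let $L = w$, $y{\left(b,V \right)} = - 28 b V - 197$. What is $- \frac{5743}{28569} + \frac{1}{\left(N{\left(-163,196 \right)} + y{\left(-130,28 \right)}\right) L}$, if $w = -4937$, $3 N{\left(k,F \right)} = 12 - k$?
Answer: $- \frac{8657476838411}{43067291197632} \approx -0.20102$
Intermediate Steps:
$N{\left(k,F \right)} = 4 - \frac{k}{3}$ ($N{\left(k,F \right)} = \frac{12 - k}{3} = 4 - \frac{k}{3}$)
$y{\left(b,V \right)} = -197 - 28 V b$ ($y{\left(b,V \right)} = - 28 V b - 197 = -197 - 28 V b$)
$L = -4937$
$- \frac{5743}{28569} + \frac{1}{\left(N{\left(-163,196 \right)} + y{\left(-130,28 \right)}\right) L} = - \frac{5743}{28569} + \frac{1}{\left(\left(4 - - \frac{163}{3}\right) - \left(197 + 784 \left(-130\right)\right)\right) \left(-4937\right)} = \left(-5743\right) \frac{1}{28569} + \frac{1}{\left(4 + \frac{163}{3}\right) + \left(-197 + 101920\right)} \left(- \frac{1}{4937}\right) = - \frac{5743}{28569} + \frac{1}{\frac{175}{3} + 101723} \left(- \frac{1}{4937}\right) = - \frac{5743}{28569} + \frac{1}{\frac{305344}{3}} \left(- \frac{1}{4937}\right) = - \frac{5743}{28569} + \frac{3}{305344} \left(- \frac{1}{4937}\right) = - \frac{5743}{28569} - \frac{3}{1507483328} = - \frac{8657476838411}{43067291197632}$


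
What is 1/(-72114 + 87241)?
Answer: 1/15127 ≈ 6.6107e-5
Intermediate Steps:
1/(-72114 + 87241) = 1/15127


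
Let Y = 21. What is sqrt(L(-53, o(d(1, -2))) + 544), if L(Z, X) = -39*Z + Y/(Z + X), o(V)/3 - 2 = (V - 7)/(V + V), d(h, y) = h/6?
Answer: sqrt(2508985)/31 ≈ 51.096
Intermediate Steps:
d(h, y) = h/6 (d(h, y) = h*(1/6) = h/6)
o(V) = 6 + 3*(-7 + V)/(2*V) (o(V) = 6 + 3*((V - 7)/(V + V)) = 6 + 3*((-7 + V)/((2*V))) = 6 + 3*((-7 + V)*(1/(2*V))) = 6 + 3*((-7 + V)/(2*V)) = 6 + 3*(-7 + V)/(2*V))
L(Z, X) = -39*Z + 21/(X + Z) (L(Z, X) = -39*Z + 21/(Z + X) = -39*Z + 21/(X + Z))
sqrt(L(-53, o(d(1, -2))) + 544) = sqrt(3*(7 - 13*(-53)**2 - 13*3*(-7 + 5*((1/6)*1))/(2*(((1/6)*1)))*(-53))/(3*(-7 + 5*((1/6)*1))/(2*(((1/6)*1))) - 53) + 544) = sqrt(3*(7 - 13*2809 - 13*3*(-7 + 5*(1/6))/(2*(1/6))*(-53))/(3*(-7 + 5*(1/6))/(2*(1/6)) - 53) + 544) = sqrt(3*(7 - 36517 - 13*(3/2)*6*(-7 + 5/6)*(-53))/((3/2)*6*(-7 + 5/6) - 53) + 544) = sqrt(3*(7 - 36517 - 13*(3/2)*6*(-37/6)*(-53))/((3/2)*6*(-37/6) - 53) + 544) = sqrt(3*(7 - 36517 - 13*(-111/2)*(-53))/(-111/2 - 53) + 544) = sqrt(3*(7 - 36517 - 76479/2)/(-217/2) + 544) = sqrt(3*(-2/217)*(-149499/2) + 544) = sqrt(64071/31 + 544) = sqrt(80935/31) = sqrt(2508985)/31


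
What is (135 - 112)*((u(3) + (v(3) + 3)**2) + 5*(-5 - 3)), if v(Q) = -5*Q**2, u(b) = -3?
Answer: 39583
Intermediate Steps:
(135 - 112)*((u(3) + (v(3) + 3)**2) + 5*(-5 - 3)) = (135 - 112)*((-3 + (-5*3**2 + 3)**2) + 5*(-5 - 3)) = 23*((-3 + (-5*9 + 3)**2) + 5*(-8)) = 23*((-3 + (-45 + 3)**2) - 40) = 23*((-3 + (-42)**2) - 40) = 23*((-3 + 1764) - 40) = 23*(1761 - 40) = 23*1721 = 39583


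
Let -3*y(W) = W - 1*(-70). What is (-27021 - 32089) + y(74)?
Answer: -59158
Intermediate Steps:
y(W) = -70/3 - W/3 (y(W) = -(W - 1*(-70))/3 = -(W + 70)/3 = -(70 + W)/3 = -70/3 - W/3)
(-27021 - 32089) + y(74) = (-27021 - 32089) + (-70/3 - ⅓*74) = -59110 + (-70/3 - 74/3) = -59110 - 48 = -59158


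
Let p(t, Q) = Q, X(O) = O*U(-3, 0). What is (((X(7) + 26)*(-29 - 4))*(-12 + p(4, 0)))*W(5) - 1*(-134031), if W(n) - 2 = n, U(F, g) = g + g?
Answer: 206103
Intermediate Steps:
U(F, g) = 2*g
X(O) = 0 (X(O) = O*(2*0) = O*0 = 0)
W(n) = 2 + n
(((X(7) + 26)*(-29 - 4))*(-12 + p(4, 0)))*W(5) - 1*(-134031) = (((0 + 26)*(-29 - 4))*(-12 + 0))*(2 + 5) - 1*(-134031) = ((26*(-33))*(-12))*7 + 134031 = -858*(-12)*7 + 134031 = 10296*7 + 134031 = 72072 + 134031 = 206103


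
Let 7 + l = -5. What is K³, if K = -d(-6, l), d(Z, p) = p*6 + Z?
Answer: 474552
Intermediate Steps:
l = -12 (l = -7 - 5 = -12)
d(Z, p) = Z + 6*p (d(Z, p) = 6*p + Z = Z + 6*p)
K = 78 (K = -(-6 + 6*(-12)) = -(-6 - 72) = -1*(-78) = 78)
K³ = 78³ = 474552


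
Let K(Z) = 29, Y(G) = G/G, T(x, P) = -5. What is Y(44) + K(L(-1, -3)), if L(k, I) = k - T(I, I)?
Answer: 30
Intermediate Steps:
L(k, I) = 5 + k (L(k, I) = k - 1*(-5) = k + 5 = 5 + k)
Y(G) = 1
Y(44) + K(L(-1, -3)) = 1 + 29 = 30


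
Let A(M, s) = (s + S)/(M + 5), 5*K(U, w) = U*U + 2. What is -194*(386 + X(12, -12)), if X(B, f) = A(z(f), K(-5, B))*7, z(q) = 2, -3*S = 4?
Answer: -1135094/15 ≈ -75673.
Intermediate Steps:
S = -4/3 (S = -1/3*4 = -4/3 ≈ -1.3333)
K(U, w) = 2/5 + U**2/5 (K(U, w) = (U*U + 2)/5 = (U**2 + 2)/5 = (2 + U**2)/5 = 2/5 + U**2/5)
A(M, s) = (-4/3 + s)/(5 + M) (A(M, s) = (s - 4/3)/(M + 5) = (-4/3 + s)/(5 + M))
X(B, f) = 61/15 (X(B, f) = ((-4/3 + (2/5 + (1/5)*(-5)**2))/(5 + 2))*7 = ((-4/3 + (2/5 + (1/5)*25))/7)*7 = ((-4/3 + (2/5 + 5))/7)*7 = ((-4/3 + 27/5)/7)*7 = ((1/7)*(61/15))*7 = (61/105)*7 = 61/15)
-194*(386 + X(12, -12)) = -194*(386 + 61/15) = -194*5851/15 = -1135094/15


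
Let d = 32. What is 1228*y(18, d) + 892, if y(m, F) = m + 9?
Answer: 34048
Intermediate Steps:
y(m, F) = 9 + m
1228*y(18, d) + 892 = 1228*(9 + 18) + 892 = 1228*27 + 892 = 33156 + 892 = 34048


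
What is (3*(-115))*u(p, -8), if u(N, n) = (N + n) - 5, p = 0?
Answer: 4485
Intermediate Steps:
u(N, n) = -5 + N + n
(3*(-115))*u(p, -8) = (3*(-115))*(-5 + 0 - 8) = -345*(-13) = 4485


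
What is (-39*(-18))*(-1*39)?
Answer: -27378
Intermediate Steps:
(-39*(-18))*(-1*39) = 702*(-39) = -27378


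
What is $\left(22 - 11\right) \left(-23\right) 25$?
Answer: $-6325$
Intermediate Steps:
$\left(22 - 11\right) \left(-23\right) 25 = 11 \left(-23\right) 25 = \left(-253\right) 25 = -6325$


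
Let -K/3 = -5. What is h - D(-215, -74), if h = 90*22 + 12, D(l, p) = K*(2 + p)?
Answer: 3072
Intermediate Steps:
K = 15 (K = -3*(-5) = 15)
D(l, p) = 30 + 15*p (D(l, p) = 15*(2 + p) = 30 + 15*p)
h = 1992 (h = 1980 + 12 = 1992)
h - D(-215, -74) = 1992 - (30 + 15*(-74)) = 1992 - (30 - 1110) = 1992 - 1*(-1080) = 1992 + 1080 = 3072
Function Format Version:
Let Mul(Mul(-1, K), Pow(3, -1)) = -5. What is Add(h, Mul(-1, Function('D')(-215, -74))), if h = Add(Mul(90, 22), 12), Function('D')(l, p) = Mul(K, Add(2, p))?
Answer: 3072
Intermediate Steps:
K = 15 (K = Mul(-3, -5) = 15)
Function('D')(l, p) = Add(30, Mul(15, p)) (Function('D')(l, p) = Mul(15, Add(2, p)) = Add(30, Mul(15, p)))
h = 1992 (h = Add(1980, 12) = 1992)
Add(h, Mul(-1, Function('D')(-215, -74))) = Add(1992, Mul(-1, Add(30, Mul(15, -74)))) = Add(1992, Mul(-1, Add(30, -1110))) = Add(1992, Mul(-1, -1080)) = Add(1992, 1080) = 3072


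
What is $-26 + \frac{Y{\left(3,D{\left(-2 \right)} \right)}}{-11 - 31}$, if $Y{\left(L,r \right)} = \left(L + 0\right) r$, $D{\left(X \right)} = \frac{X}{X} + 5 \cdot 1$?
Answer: $- \frac{185}{7} \approx -26.429$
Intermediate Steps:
$D{\left(X \right)} = 6$ ($D{\left(X \right)} = 1 + 5 = 6$)
$Y{\left(L,r \right)} = L r$
$-26 + \frac{Y{\left(3,D{\left(-2 \right)} \right)}}{-11 - 31} = -26 + \frac{3 \cdot 6}{-11 - 31} = -26 + \frac{1}{-42} \cdot 18 = -26 - \frac{3}{7} = - \frac{185}{7}$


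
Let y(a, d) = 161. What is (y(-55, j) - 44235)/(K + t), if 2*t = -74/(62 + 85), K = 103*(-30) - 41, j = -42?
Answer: 3239439/230147 ≈ 14.076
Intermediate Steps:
K = -3131 (K = -3090 - 41 = -3131)
t = -37/147 (t = (-74/(62 + 85))/2 = (-74/147)/2 = (-74*1/147)/2 = (½)*(-74/147) = -37/147 ≈ -0.25170)
(y(-55, j) - 44235)/(K + t) = (161 - 44235)/(-3131 - 37/147) = -44074/(-460294/147) = -44074*(-147/460294) = 3239439/230147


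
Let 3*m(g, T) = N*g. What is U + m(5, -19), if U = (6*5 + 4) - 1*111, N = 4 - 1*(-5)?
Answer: -62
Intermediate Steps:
N = 9 (N = 4 + 5 = 9)
U = -77 (U = (30 + 4) - 111 = 34 - 111 = -77)
m(g, T) = 3*g (m(g, T) = (9*g)/3 = 3*g)
U + m(5, -19) = -77 + 3*5 = -77 + 15 = -62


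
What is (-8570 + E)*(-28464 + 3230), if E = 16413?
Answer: -197910262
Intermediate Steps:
(-8570 + E)*(-28464 + 3230) = (-8570 + 16413)*(-28464 + 3230) = 7843*(-25234) = -197910262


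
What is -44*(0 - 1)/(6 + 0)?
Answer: 22/3 ≈ 7.3333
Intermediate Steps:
-44*(0 - 1)/(6 + 0) = -(-44)/6 = -44*(-⅙) = 22/3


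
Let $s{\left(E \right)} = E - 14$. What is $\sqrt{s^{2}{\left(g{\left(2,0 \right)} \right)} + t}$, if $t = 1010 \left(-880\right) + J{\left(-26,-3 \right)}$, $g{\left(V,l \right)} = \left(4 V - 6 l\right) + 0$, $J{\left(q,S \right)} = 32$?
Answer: $18 i \sqrt{2743} \approx 942.73 i$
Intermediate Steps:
$g{\left(V,l \right)} = - 6 l + 4 V$ ($g{\left(V,l \right)} = \left(- 6 l + 4 V\right) + 0 = - 6 l + 4 V$)
$s{\left(E \right)} = -14 + E$
$t = -888768$ ($t = 1010 \left(-880\right) + 32 = -888800 + 32 = -888768$)
$\sqrt{s^{2}{\left(g{\left(2,0 \right)} \right)} + t} = \sqrt{\left(-14 + \left(\left(-6\right) 0 + 4 \cdot 2\right)\right)^{2} - 888768} = \sqrt{\left(-14 + \left(0 + 8\right)\right)^{2} - 888768} = \sqrt{\left(-14 + 8\right)^{2} - 888768} = \sqrt{\left(-6\right)^{2} - 888768} = \sqrt{36 - 888768} = \sqrt{-888732} = 18 i \sqrt{2743}$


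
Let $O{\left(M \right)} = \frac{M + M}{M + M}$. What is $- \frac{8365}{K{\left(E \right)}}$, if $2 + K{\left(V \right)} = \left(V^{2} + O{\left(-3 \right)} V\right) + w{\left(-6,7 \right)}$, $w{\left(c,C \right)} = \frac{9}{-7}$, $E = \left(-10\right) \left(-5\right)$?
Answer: $- \frac{58555}{17827} \approx -3.2846$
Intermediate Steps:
$E = 50$
$w{\left(c,C \right)} = - \frac{9}{7}$ ($w{\left(c,C \right)} = 9 \left(- \frac{1}{7}\right) = - \frac{9}{7}$)
$O{\left(M \right)} = 1$ ($O{\left(M \right)} = \frac{2 M}{2 M} = 2 M \frac{1}{2 M} = 1$)
$K{\left(V \right)} = - \frac{23}{7} + V + V^{2}$ ($K{\left(V \right)} = -2 - \left(\frac{9}{7} - V - V^{2}\right) = -2 + \left(- \frac{9}{7} + V + V^{2}\right) = - \frac{23}{7} + V + V^{2}$)
$- \frac{8365}{K{\left(E \right)}} = - \frac{8365}{- \frac{23}{7} + 50 + 50^{2}} = - \frac{8365}{- \frac{23}{7} + 50 + 2500} = - \frac{8365}{\frac{17827}{7}} = \left(-8365\right) \frac{7}{17827} = - \frac{58555}{17827}$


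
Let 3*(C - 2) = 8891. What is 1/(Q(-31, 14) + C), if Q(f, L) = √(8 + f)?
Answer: 26691/79156816 - 9*I*√23/79156816 ≈ 0.00033719 - 5.4528e-7*I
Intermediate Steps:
C = 8897/3 (C = 2 + (⅓)*8891 = 2 + 8891/3 = 8897/3 ≈ 2965.7)
1/(Q(-31, 14) + C) = 1/(√(8 - 31) + 8897/3) = 1/(√(-23) + 8897/3) = 1/(I*√23 + 8897/3) = 1/(8897/3 + I*√23)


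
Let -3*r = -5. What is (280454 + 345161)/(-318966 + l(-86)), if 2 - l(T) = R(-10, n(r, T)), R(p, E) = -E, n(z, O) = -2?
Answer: -625615/318966 ≈ -1.9614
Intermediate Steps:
r = 5/3 (r = -1/3*(-5) = 5/3 ≈ 1.6667)
l(T) = 0 (l(T) = 2 - (-1)*(-2) = 2 - 1*2 = 2 - 2 = 0)
(280454 + 345161)/(-318966 + l(-86)) = (280454 + 345161)/(-318966 + 0) = 625615/(-318966) = 625615*(-1/318966) = -625615/318966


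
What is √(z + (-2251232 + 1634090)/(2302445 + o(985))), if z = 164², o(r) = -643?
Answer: 5*√1425014531213089/1150901 ≈ 164.00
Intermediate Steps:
z = 26896
√(z + (-2251232 + 1634090)/(2302445 + o(985))) = √(26896 + (-2251232 + 1634090)/(2302445 - 643)) = √(26896 - 617142/2301802) = √(26896 - 617142*1/2301802) = √(26896 - 308571/1150901) = √(30954324725/1150901) = 5*√1425014531213089/1150901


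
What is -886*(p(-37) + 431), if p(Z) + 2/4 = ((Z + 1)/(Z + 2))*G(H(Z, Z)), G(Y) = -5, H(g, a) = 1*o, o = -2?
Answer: -2638065/7 ≈ -3.7687e+5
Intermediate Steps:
H(g, a) = -2 (H(g, a) = 1*(-2) = -2)
p(Z) = -½ - 5*(1 + Z)/(2 + Z) (p(Z) = -½ + ((Z + 1)/(Z + 2))*(-5) = -½ + ((1 + Z)/(2 + Z))*(-5) = -½ - 5*(1 + Z)/(2 + Z))
-886*(p(-37) + 431) = -886*((-12 - 11*(-37))/(2*(2 - 37)) + 431) = -886*((½)*(-12 + 407)/(-35) + 431) = -886*((½)*(-1/35)*395 + 431) = -886*(-79/14 + 431) = -886*5955/14 = -2638065/7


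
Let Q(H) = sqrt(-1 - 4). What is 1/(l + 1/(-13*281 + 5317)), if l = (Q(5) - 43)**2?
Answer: 1664*I/(143104*sqrt(5) + 3068417*I) ≈ 0.00053647 + 5.5945e-5*I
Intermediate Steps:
Q(H) = I*sqrt(5) (Q(H) = sqrt(-5) = I*sqrt(5))
l = (-43 + I*sqrt(5))**2 (l = (I*sqrt(5) - 43)**2 = (-43 + I*sqrt(5))**2 ≈ 1844.0 - 192.3*I)
1/(l + 1/(-13*281 + 5317)) = 1/((43 - I*sqrt(5))**2 + 1/(-13*281 + 5317)) = 1/((43 - I*sqrt(5))**2 + 1/(-3653 + 5317)) = 1/((43 - I*sqrt(5))**2 + 1/1664) = 1/(1/1664 + (43 - I*sqrt(5))**2)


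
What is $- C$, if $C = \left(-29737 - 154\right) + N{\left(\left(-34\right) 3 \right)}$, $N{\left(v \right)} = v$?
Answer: $29993$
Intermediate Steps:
$C = -29993$ ($C = \left(-29737 - 154\right) - 102 = -29891 - 102 = -29993$)
$- C = \left(-1\right) \left(-29993\right) = 29993$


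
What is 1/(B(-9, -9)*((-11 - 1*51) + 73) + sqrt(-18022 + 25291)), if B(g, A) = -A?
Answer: 33/844 - sqrt(7269)/2532 ≈ 0.0054272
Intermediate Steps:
1/(B(-9, -9)*((-11 - 1*51) + 73) + sqrt(-18022 + 25291)) = 1/((-1*(-9))*((-11 - 1*51) + 73) + sqrt(-18022 + 25291)) = 1/(9*((-11 - 51) + 73) + sqrt(7269)) = 1/(9*(-62 + 73) + sqrt(7269)) = 1/(9*11 + sqrt(7269)) = 1/(99 + sqrt(7269))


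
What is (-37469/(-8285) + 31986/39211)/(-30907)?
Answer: -1734200969/10040544913445 ≈ -0.00017272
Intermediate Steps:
(-37469/(-8285) + 31986/39211)/(-30907) = (-37469*(-1/8285) + 31986*(1/39211))*(-1/30907) = (37469/8285 + 31986/39211)*(-1/30907) = (1734200969/324863135)*(-1/30907) = -1734200969/10040544913445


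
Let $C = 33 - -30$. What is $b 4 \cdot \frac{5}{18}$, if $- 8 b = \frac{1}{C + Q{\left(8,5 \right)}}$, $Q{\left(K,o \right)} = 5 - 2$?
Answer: $- \frac{5}{2376} \approx -0.0021044$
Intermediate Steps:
$Q{\left(K,o \right)} = 3$
$C = 63$ ($C = 33 + 30 = 63$)
$b = - \frac{1}{528}$ ($b = - \frac{1}{8 \left(63 + 3\right)} = - \frac{1}{8 \cdot 66} = \left(- \frac{1}{8}\right) \frac{1}{66} = - \frac{1}{528} \approx -0.0018939$)
$b 4 \cdot \frac{5}{18} = - \frac{4 \cdot \frac{5}{18}}{528} = \left(- \frac{1}{528}\right) \frac{10}{9} = - \frac{5}{2376}$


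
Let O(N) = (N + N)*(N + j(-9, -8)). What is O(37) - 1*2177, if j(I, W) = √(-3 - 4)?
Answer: 561 + 74*I*√7 ≈ 561.0 + 195.79*I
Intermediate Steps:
j(I, W) = I*√7 (j(I, W) = √(-7) = I*√7)
O(N) = 2*N*(N + I*√7) (O(N) = (N + N)*(N + I*√7) = (2*N)*(N + I*√7) = 2*N*(N + I*√7))
O(37) - 1*2177 = 2*37*(37 + I*√7) - 1*2177 = (2738 + 74*I*√7) - 2177 = 561 + 74*I*√7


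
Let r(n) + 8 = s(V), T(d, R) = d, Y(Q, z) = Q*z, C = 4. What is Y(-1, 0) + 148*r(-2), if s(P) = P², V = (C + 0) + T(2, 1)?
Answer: 4144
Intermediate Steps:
V = 6 (V = (4 + 0) + 2 = 4 + 2 = 6)
r(n) = 28 (r(n) = -8 + 6² = -8 + 36 = 28)
Y(-1, 0) + 148*r(-2) = -1*0 + 148*28 = 0 + 4144 = 4144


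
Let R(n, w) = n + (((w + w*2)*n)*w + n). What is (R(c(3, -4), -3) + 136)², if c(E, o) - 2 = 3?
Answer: 78961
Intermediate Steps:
c(E, o) = 5 (c(E, o) = 2 + 3 = 5)
R(n, w) = 2*n + 3*n*w² (R(n, w) = n + (((w + 2*w)*n)*w + n) = n + (((3*w)*n)*w + n) = n + ((3*n*w)*w + n) = n + (3*n*w² + n) = n + (n + 3*n*w²) = 2*n + 3*n*w²)
(R(c(3, -4), -3) + 136)² = (5*(2 + 3*(-3)²) + 136)² = (5*(2 + 3*9) + 136)² = (5*(2 + 27) + 136)² = (5*29 + 136)² = (145 + 136)² = 281² = 78961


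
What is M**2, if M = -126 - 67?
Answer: 37249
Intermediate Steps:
M = -193
M**2 = (-193)**2 = 37249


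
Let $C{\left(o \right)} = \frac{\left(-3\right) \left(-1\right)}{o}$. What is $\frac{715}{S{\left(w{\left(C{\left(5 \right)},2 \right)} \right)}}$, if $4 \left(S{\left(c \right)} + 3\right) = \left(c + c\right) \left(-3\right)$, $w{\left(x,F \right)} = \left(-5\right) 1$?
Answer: $\frac{1430}{9} \approx 158.89$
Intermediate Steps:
$C{\left(o \right)} = \frac{3}{o}$
$w{\left(x,F \right)} = -5$
$S{\left(c \right)} = -3 - \frac{3 c}{2}$ ($S{\left(c \right)} = -3 + \frac{\left(c + c\right) \left(-3\right)}{4} = -3 + \frac{2 c \left(-3\right)}{4} = -3 + \frac{\left(-6\right) c}{4} = -3 - \frac{3 c}{2}$)
$\frac{715}{S{\left(w{\left(C{\left(5 \right)},2 \right)} \right)}} = \frac{715}{-3 - - \frac{15}{2}} = \frac{715}{-3 + \frac{15}{2}} = \frac{715}{\frac{9}{2}} = 715 \cdot \frac{2}{9} = \frac{1430}{9}$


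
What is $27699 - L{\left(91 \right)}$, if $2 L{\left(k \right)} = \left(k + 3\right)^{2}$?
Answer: $23281$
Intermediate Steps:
$L{\left(k \right)} = \frac{\left(3 + k\right)^{2}}{2}$ ($L{\left(k \right)} = \frac{\left(k + 3\right)^{2}}{2} = \frac{\left(3 + k\right)^{2}}{2}$)
$27699 - L{\left(91 \right)} = 27699 - \frac{\left(3 + 91\right)^{2}}{2} = 27699 - \frac{94^{2}}{2} = 27699 - \frac{1}{2} \cdot 8836 = 27699 - 4418 = 23281$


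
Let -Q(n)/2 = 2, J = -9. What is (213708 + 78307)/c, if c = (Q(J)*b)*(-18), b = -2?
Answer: -292015/144 ≈ -2027.9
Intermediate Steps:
Q(n) = -4 (Q(n) = -2*2 = -4)
c = -144 (c = -4*(-2)*(-18) = 8*(-18) = -144)
(213708 + 78307)/c = (213708 + 78307)/(-144) = 292015*(-1/144) = -292015/144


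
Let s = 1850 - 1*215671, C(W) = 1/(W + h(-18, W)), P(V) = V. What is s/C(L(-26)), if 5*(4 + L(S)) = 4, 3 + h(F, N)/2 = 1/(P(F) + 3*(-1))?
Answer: 208689296/105 ≈ 1.9875e+6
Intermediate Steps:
h(F, N) = -6 + 2/(-3 + F) (h(F, N) = -6 + 2/(F + 3*(-1)) = -6 + 2/(F - 3) = -6 + 2/(-3 + F))
L(S) = -16/5 (L(S) = -4 + (⅕)*4 = -4 + ⅘ = -16/5)
C(W) = 1/(-128/21 + W) (C(W) = 1/(W + 2*(10 - 3*(-18))/(-3 - 18)) = 1/(W + 2*(10 + 54)/(-21)) = 1/(W + 2*(-1/21)*64) = 1/(W - 128/21) = 1/(-128/21 + W))
s = -213821 (s = 1850 - 215671 = -213821)
s/C(L(-26)) = -213821/(21/(-128 + 21*(-16/5))) = -213821/(21/(-128 - 336/5)) = -213821/(21/(-976/5)) = -213821/(21*(-5/976)) = -213821/(-105/976) = -213821*(-976/105) = 208689296/105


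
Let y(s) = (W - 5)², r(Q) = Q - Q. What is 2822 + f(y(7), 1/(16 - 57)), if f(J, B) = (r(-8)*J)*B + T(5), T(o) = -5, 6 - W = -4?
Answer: 2817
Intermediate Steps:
W = 10 (W = 6 - 1*(-4) = 6 + 4 = 10)
r(Q) = 0
y(s) = 25 (y(s) = (10 - 5)² = 5² = 25)
f(J, B) = -5 (f(J, B) = (0*J)*B - 5 = 0*B - 5 = 0 - 5 = -5)
2822 + f(y(7), 1/(16 - 57)) = 2822 - 5 = 2817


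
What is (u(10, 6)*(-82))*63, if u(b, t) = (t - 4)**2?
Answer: -20664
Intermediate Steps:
u(b, t) = (-4 + t)**2
(u(10, 6)*(-82))*63 = ((-4 + 6)**2*(-82))*63 = (2**2*(-82))*63 = (4*(-82))*63 = -328*63 = -20664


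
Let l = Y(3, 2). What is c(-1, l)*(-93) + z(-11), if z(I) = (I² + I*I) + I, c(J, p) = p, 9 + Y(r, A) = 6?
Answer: 510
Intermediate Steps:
Y(r, A) = -3 (Y(r, A) = -9 + 6 = -3)
l = -3
z(I) = I + 2*I² (z(I) = (I² + I²) + I = 2*I² + I = I + 2*I²)
c(-1, l)*(-93) + z(-11) = -3*(-93) - 11*(1 + 2*(-11)) = 279 - 11*(1 - 22) = 279 - 11*(-21) = 279 + 231 = 510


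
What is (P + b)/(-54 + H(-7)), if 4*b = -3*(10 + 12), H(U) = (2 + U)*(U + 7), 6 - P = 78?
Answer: 59/36 ≈ 1.6389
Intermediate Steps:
P = -72 (P = 6 - 1*78 = 6 - 78 = -72)
H(U) = (2 + U)*(7 + U)
b = -33/2 (b = (-3*(10 + 12))/4 = (-3*22)/4 = (¼)*(-66) = -33/2 ≈ -16.500)
(P + b)/(-54 + H(-7)) = (-72 - 33/2)/(-54 + (14 + (-7)² + 9*(-7))) = -177/(2*(-54 + (14 + 49 - 63))) = -177/(2*(-54 + 0)) = -177/2/(-54) = -177/2*(-1/54) = 59/36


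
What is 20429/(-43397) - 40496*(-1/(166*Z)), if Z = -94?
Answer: -519044757/169291697 ≈ -3.0660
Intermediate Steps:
20429/(-43397) - 40496*(-1/(166*Z)) = 20429/(-43397) - 40496/((-94*(-166))) = 20429*(-1/43397) - 40496/15604 = -20429/43397 - 40496*1/15604 = -20429/43397 - 10124/3901 = -519044757/169291697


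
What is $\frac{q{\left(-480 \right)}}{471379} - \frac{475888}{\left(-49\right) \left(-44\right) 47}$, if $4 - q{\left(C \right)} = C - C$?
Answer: $- \frac{1144506144}{243702943} \approx -4.6963$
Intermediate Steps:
$q{\left(C \right)} = 4$ ($q{\left(C \right)} = 4 - \left(C - C\right) = 4 - 0 = 4 + 0 = 4$)
$\frac{q{\left(-480 \right)}}{471379} - \frac{475888}{\left(-49\right) \left(-44\right) 47} = \frac{4}{471379} - \frac{475888}{\left(-49\right) \left(-44\right) 47} = 4 \cdot \frac{1}{471379} - \frac{475888}{2156 \cdot 47} = \frac{4}{471379} - \frac{475888}{101332} = \frac{4}{471379} - \frac{2428}{517} = - \frac{1144506144}{243702943}$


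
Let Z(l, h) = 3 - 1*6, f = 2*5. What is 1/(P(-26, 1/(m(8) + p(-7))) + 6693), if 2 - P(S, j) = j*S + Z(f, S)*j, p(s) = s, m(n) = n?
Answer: 1/6724 ≈ 0.00014872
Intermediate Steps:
f = 10
Z(l, h) = -3 (Z(l, h) = 3 - 6 = -3)
P(S, j) = 2 + 3*j - S*j (P(S, j) = 2 - (j*S - 3*j) = 2 - (S*j - 3*j) = 2 - (-3*j + S*j) = 2 + (3*j - S*j) = 2 + 3*j - S*j)
1/(P(-26, 1/(m(8) + p(-7))) + 6693) = 1/((2 + 3/(8 - 7) - 1*(-26)/(8 - 7)) + 6693) = 1/((2 + 3/1 - 1*(-26)/1) + 6693) = 1/((2 + 3*1 - 1*(-26)*1) + 6693) = 1/((2 + 3 + 26) + 6693) = 1/(31 + 6693) = 1/6724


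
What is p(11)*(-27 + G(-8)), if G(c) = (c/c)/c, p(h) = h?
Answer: -2387/8 ≈ -298.38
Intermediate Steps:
G(c) = 1/c
p(11)*(-27 + G(-8)) = 11*(-27 + 1/(-8)) = 11*(-27 - ⅛) = 11*(-217/8) = -2387/8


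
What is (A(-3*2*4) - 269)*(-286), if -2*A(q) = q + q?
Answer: 70070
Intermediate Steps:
A(q) = -q (A(q) = -(q + q)/2 = -q)
(A(-3*2*4) - 269)*(-286) = (-(-3*2)*4 - 269)*(-286) = (-(-6)*4 - 269)*(-286) = (-1*(-24) - 269)*(-286) = (24 - 269)*(-286) = -245*(-286) = 70070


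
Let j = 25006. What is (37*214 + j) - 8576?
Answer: 24348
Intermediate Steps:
(37*214 + j) - 8576 = (37*214 + 25006) - 8576 = (7918 + 25006) - 8576 = 32924 - 8576 = 24348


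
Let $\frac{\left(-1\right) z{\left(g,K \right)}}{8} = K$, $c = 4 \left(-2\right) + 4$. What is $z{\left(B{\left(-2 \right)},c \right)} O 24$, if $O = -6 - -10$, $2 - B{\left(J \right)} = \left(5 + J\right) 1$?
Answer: $3072$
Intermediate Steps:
$B{\left(J \right)} = -3 - J$ ($B{\left(J \right)} = 2 - \left(5 + J\right) 1 = 2 - \left(5 + J\right) = -3 - J$)
$c = -4$ ($c = -8 + 4 = -4$)
$z{\left(g,K \right)} = - 8 K$
$O = 4$ ($O = -6 + 10 = 4$)
$z{\left(B{\left(-2 \right)},c \right)} O 24 = \left(-8\right) \left(-4\right) 4 \cdot 24 = 32 \cdot 4 \cdot 24 = 128 \cdot 24 = 3072$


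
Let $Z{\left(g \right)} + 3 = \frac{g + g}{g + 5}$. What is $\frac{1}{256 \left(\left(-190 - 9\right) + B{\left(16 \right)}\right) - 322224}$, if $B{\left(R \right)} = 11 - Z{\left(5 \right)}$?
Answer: $- \frac{1}{369840} \approx -2.7039 \cdot 10^{-6}$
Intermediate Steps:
$Z{\left(g \right)} = -3 + \frac{2 g}{5 + g}$ ($Z{\left(g \right)} = -3 + \frac{g + g}{g + 5} = -3 + \frac{2 g}{5 + g}$)
$B{\left(R \right)} = 13$ ($B{\left(R \right)} = 11 - \frac{-15 - 5}{5 + 5} = 11 - \frac{-15 - 5}{10} = 11 - \frac{1}{10} \left(-20\right) = 11 - -2 = 11 + 2 = 13$)
$\frac{1}{256 \left(\left(-190 - 9\right) + B{\left(16 \right)}\right) - 322224} = \frac{1}{256 \left(\left(-190 - 9\right) + 13\right) - 322224} = \frac{1}{256 \left(-199 + 13\right) - 322224} = \frac{1}{256 \left(-186\right) - 322224} = \frac{1}{-47616 - 322224} = \frac{1}{-369840} = - \frac{1}{369840}$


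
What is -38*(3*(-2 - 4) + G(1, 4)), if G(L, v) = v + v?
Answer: 380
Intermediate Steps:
G(L, v) = 2*v
-38*(3*(-2 - 4) + G(1, 4)) = -38*(3*(-2 - 4) + 2*4) = -38*(3*(-6) + 8) = -38*(-18 + 8) = -38*(-10) = 380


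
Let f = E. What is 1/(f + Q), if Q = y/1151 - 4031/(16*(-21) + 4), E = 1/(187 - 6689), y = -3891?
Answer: 1242311132/10883731053 ≈ 0.11414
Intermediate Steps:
E = -1/6502 (E = 1/(-6502) = -1/6502 ≈ -0.00015380)
f = -1/6502 ≈ -0.00015380
Q = 3347869/382132 (Q = -3891/1151 - 4031/(16*(-21) + 4) = -3891*1/1151 - 4031/(-336 + 4) = -3891/1151 - 4031/(-332) = -3891/1151 - 4031*(-1/332) = -3891/1151 + 4031/332 = 3347869/382132 ≈ 8.7610)
1/(f + Q) = 1/(-1/6502 + 3347869/382132) = 1/(10883731053/1242311132) = 1242311132/10883731053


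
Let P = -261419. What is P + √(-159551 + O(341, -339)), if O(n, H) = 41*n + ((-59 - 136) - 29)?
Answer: -261419 + 47*I*√66 ≈ -2.6142e+5 + 381.83*I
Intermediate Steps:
O(n, H) = -224 + 41*n (O(n, H) = 41*n + (-195 - 29) = 41*n - 224 = -224 + 41*n)
P + √(-159551 + O(341, -339)) = -261419 + √(-159551 + (-224 + 41*341)) = -261419 + √(-159551 + (-224 + 13981)) = -261419 + √(-159551 + 13757) = -261419 + √(-145794) = -261419 + 47*I*√66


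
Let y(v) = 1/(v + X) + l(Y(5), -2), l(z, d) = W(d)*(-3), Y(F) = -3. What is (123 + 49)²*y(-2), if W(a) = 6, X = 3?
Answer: -502928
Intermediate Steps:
l(z, d) = -18 (l(z, d) = 6*(-3) = -18)
y(v) = -18 + 1/(3 + v) (y(v) = 1/(v + 3) - 18 = 1/(3 + v) - 18 = -18 + 1/(3 + v))
(123 + 49)²*y(-2) = (123 + 49)²*((-53 - 18*(-2))/(3 - 2)) = 172²*((-53 + 36)/1) = 29584*(1*(-17)) = 29584*(-17) = -502928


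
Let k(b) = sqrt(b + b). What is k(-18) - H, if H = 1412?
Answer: -1412 + 6*I ≈ -1412.0 + 6.0*I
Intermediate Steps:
k(b) = sqrt(2)*sqrt(b) (k(b) = sqrt(2*b) = sqrt(2)*sqrt(b))
k(-18) - H = sqrt(2)*sqrt(-18) - 1*1412 = sqrt(2)*(3*I*sqrt(2)) - 1412 = 6*I - 1412 = -1412 + 6*I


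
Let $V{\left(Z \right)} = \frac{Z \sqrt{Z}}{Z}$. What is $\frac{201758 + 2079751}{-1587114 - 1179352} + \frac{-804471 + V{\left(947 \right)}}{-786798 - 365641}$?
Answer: $- \frac{403758280965}{3188183310574} - \frac{\sqrt{947}}{1152439} \approx -0.12667$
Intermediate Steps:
$V{\left(Z \right)} = \sqrt{Z}$ ($V{\left(Z \right)} = \frac{Z^{\frac{3}{2}}}{Z} = \sqrt{Z}$)
$\frac{201758 + 2079751}{-1587114 - 1179352} + \frac{-804471 + V{\left(947 \right)}}{-786798 - 365641} = \frac{201758 + 2079751}{-1587114 - 1179352} + \frac{-804471 + \sqrt{947}}{-786798 - 365641} = \frac{2281509}{-2766466} + \frac{-804471 + \sqrt{947}}{-1152439} = 2281509 \left(- \frac{1}{2766466}\right) + \left(-804471 + \sqrt{947}\right) \left(- \frac{1}{1152439}\right) = - \frac{2281509}{2766466} + \left(\frac{804471}{1152439} - \frac{\sqrt{947}}{1152439}\right) = - \frac{403758280965}{3188183310574} - \frac{\sqrt{947}}{1152439}$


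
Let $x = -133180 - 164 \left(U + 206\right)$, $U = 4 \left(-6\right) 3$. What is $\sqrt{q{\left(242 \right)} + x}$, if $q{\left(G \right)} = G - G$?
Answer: $2 i \sqrt{38789} \approx 393.9 i$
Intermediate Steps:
$q{\left(G \right)} = 0$
$U = -72$ ($U = \left(-24\right) 3 = -72$)
$x = -155156$ ($x = -133180 - 164 \left(-72 + 206\right) = -133180 - 164 \cdot 134 = -133180 - 21976 = -155156$)
$\sqrt{q{\left(242 \right)} + x} = \sqrt{0 - 155156} = \sqrt{-155156} = 2 i \sqrt{38789}$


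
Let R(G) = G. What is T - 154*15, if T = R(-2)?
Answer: -2312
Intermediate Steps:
T = -2
T - 154*15 = -2 - 154*15 = -2 - 2310 = -2312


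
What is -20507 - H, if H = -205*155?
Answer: 11268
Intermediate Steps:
H = -31775
-20507 - H = -20507 - 1*(-31775) = -20507 + 31775 = 11268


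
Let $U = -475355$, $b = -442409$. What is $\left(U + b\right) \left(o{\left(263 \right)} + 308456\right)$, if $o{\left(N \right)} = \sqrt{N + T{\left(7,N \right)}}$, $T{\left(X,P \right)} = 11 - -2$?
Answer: $-283089812384 - 1835528 \sqrt{69} \approx -2.8311 \cdot 10^{11}$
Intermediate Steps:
$T{\left(X,P \right)} = 13$ ($T{\left(X,P \right)} = 11 + 2 = 13$)
$o{\left(N \right)} = \sqrt{13 + N}$ ($o{\left(N \right)} = \sqrt{N + 13} = \sqrt{13 + N}$)
$\left(U + b\right) \left(o{\left(263 \right)} + 308456\right) = \left(-475355 - 442409\right) \left(\sqrt{13 + 263} + 308456\right) = - 917764 \left(\sqrt{276} + 308456\right) = - 917764 \left(2 \sqrt{69} + 308456\right) = - 917764 \left(308456 + 2 \sqrt{69}\right) = -283089812384 - 1835528 \sqrt{69}$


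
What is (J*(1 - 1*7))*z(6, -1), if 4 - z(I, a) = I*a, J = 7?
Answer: -420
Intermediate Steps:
z(I, a) = 4 - I*a
(J*(1 - 1*7))*z(6, -1) = (7*(1 - 1*7))*(4 - 1*6*(-1)) = (7*(1 - 7))*(4 + 6) = (7*(-6))*10 = -42*10 = -420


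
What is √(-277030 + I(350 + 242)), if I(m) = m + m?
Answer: I*√275846 ≈ 525.21*I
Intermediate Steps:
I(m) = 2*m
√(-277030 + I(350 + 242)) = √(-277030 + 2*(350 + 242)) = √(-277030 + 2*592) = √(-277030 + 1184) = √(-275846) = I*√275846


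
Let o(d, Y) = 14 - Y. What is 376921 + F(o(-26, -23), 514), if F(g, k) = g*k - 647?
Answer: 395292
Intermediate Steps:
F(g, k) = -647 + g*k
376921 + F(o(-26, -23), 514) = 376921 + (-647 + (14 - 1*(-23))*514) = 376921 + (-647 + (14 + 23)*514) = 376921 + (-647 + 37*514) = 376921 + (-647 + 19018) = 376921 + 18371 = 395292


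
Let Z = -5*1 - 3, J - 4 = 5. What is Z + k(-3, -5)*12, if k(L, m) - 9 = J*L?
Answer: -224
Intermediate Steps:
J = 9 (J = 4 + 5 = 9)
Z = -8 (Z = -5 - 3 = -8)
k(L, m) = 9 + 9*L
Z + k(-3, -5)*12 = -8 + (9 + 9*(-3))*12 = -8 + (9 - 27)*12 = -8 - 18*12 = -8 - 216 = -224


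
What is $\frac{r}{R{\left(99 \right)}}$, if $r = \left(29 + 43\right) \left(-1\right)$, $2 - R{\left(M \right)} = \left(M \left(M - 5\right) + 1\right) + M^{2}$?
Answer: $\frac{36}{9553} \approx 0.0037685$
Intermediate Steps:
$R{\left(M \right)} = 1 - M^{2} - M \left(-5 + M\right)$ ($R{\left(M \right)} = 2 - \left(\left(M \left(M - 5\right) + 1\right) + M^{2}\right) = 2 - \left(\left(M \left(-5 + M\right) + 1\right) + M^{2}\right) = 2 - \left(\left(1 + M \left(-5 + M\right)\right) + M^{2}\right) = 2 - \left(1 + M^{2} + M \left(-5 + M\right)\right) = 1 - M^{2} - M \left(-5 + M\right)$)
$r = -72$ ($r = 72 \left(-1\right) = -72$)
$\frac{r}{R{\left(99 \right)}} = - \frac{72}{1 - 2 \cdot 99^{2} + 5 \cdot 99} = - \frac{72}{1 - 19602 + 495} = - \frac{72}{-19106} = \left(-72\right) \left(- \frac{1}{19106}\right) = \frac{36}{9553}$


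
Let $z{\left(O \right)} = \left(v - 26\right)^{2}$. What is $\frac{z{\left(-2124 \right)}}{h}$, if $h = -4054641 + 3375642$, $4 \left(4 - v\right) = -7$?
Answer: $- \frac{2187}{3621328} \approx -0.00060392$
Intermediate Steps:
$v = \frac{23}{4}$ ($v = 4 - - \frac{7}{4} = 4 + \frac{7}{4} = \frac{23}{4} \approx 5.75$)
$z{\left(O \right)} = \frac{6561}{16}$ ($z{\left(O \right)} = \left(\frac{23}{4} - 26\right)^{2} = \left(- \frac{81}{4}\right)^{2} = \frac{6561}{16}$)
$h = -678999$
$\frac{z{\left(-2124 \right)}}{h} = \frac{6561}{16 \left(-678999\right)} = \frac{6561}{16} \left(- \frac{1}{678999}\right) = - \frac{2187}{3621328}$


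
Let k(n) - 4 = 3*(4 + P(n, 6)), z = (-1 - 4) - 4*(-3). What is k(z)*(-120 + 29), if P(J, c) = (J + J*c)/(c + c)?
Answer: -10283/4 ≈ -2570.8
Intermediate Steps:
P(J, c) = (J + J*c)/(2*c) (P(J, c) = (J + J*c)/((2*c)) = (J + J*c)*(1/(2*c)) = (J + J*c)/(2*c))
z = 7 (z = -5 + 12 = 7)
k(n) = 16 + 7*n/4 (k(n) = 4 + 3*(4 + (½)*n*(1 + 6)/6) = 4 + 3*(4 + (½)*n*(⅙)*7) = 4 + 3*(4 + 7*n/12) = 4 + (12 + 7*n/4) = 16 + 7*n/4)
k(z)*(-120 + 29) = (16 + (7/4)*7)*(-120 + 29) = (16 + 49/4)*(-91) = (113/4)*(-91) = -10283/4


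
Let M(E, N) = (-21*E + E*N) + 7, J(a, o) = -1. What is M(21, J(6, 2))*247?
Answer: -112385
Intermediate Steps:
M(E, N) = 7 - 21*E + E*N
M(21, J(6, 2))*247 = (7 - 21*21 + 21*(-1))*247 = (7 - 441 - 21)*247 = -455*247 = -112385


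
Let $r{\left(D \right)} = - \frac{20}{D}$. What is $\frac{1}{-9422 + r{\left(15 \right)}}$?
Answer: $- \frac{3}{28270} \approx -0.00010612$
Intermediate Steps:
$\frac{1}{-9422 + r{\left(15 \right)}} = \frac{1}{-9422 - \frac{20}{15}} = \frac{1}{-9422 - \frac{4}{3}} = \frac{1}{- \frac{28270}{3}} = - \frac{3}{28270}$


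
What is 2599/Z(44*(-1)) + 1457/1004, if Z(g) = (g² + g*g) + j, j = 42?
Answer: 4156047/1964828 ≈ 2.1152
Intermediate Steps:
Z(g) = 42 + 2*g² (Z(g) = (g² + g*g) + 42 = (g² + g²) + 42 = 2*g² + 42 = 42 + 2*g²)
2599/Z(44*(-1)) + 1457/1004 = 2599/(42 + 2*(44*(-1))²) + 1457/1004 = 2599/(42 + 2*(-44)²) + 1457*(1/1004) = 2599/(42 + 2*1936) + 1457/1004 = 2599/(42 + 3872) + 1457/1004 = 2599/3914 + 1457/1004 = 4156047/1964828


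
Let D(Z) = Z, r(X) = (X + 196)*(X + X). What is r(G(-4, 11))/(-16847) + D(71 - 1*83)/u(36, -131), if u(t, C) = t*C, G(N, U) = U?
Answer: -1772875/6620871 ≈ -0.26777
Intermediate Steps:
u(t, C) = C*t
r(X) = 2*X*(196 + X) (r(X) = (196 + X)*(2*X) = 2*X*(196 + X))
r(G(-4, 11))/(-16847) + D(71 - 1*83)/u(36, -131) = (2*11*(196 + 11))/(-16847) + (71 - 1*83)/((-131*36)) = (2*11*207)*(-1/16847) + (71 - 83)/(-4716) = 4554*(-1/16847) - 12*(-1/4716) = -4554/16847 + 1/393 = -1772875/6620871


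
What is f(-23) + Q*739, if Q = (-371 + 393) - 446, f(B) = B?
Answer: -313359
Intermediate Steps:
Q = -424 (Q = 22 - 446 = -424)
f(-23) + Q*739 = -23 - 424*739 = -23 - 313336 = -313359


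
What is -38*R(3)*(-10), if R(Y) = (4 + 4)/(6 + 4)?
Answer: 304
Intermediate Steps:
R(Y) = ⅘ (R(Y) = 8/10 = 8*(⅒) = ⅘)
-38*R(3)*(-10) = -38*⅘*(-10) = -152/5*(-10) = 304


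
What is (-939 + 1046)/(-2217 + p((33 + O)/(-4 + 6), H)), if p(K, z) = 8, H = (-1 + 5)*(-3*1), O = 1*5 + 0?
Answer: -107/2209 ≈ -0.048438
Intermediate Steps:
O = 5 (O = 5 + 0 = 5)
H = -12 (H = 4*(-3) = -12)
(-939 + 1046)/(-2217 + p((33 + O)/(-4 + 6), H)) = (-939 + 1046)/(-2217 + 8) = 107/(-2209) = 107*(-1/2209) = -107/2209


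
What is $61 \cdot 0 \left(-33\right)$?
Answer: $0$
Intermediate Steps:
$61 \cdot 0 \left(-33\right) = 0 \left(-33\right) = 0$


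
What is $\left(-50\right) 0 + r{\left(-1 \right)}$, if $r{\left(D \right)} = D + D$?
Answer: $-2$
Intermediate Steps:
$r{\left(D \right)} = 2 D$
$\left(-50\right) 0 + r{\left(-1 \right)} = \left(-50\right) 0 + 2 \left(-1\right) = 0 - 2 = -2$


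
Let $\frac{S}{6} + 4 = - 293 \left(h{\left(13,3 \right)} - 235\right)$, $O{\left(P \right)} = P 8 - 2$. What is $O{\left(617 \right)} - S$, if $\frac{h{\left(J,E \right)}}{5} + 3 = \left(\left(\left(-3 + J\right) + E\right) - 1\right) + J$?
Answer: $-214792$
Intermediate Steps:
$h{\left(J,E \right)} = -35 + 5 E + 10 J$ ($h{\left(J,E \right)} = -15 + 5 \left(\left(\left(\left(-3 + J\right) + E\right) - 1\right) + J\right) = -15 + 5 \left(\left(\left(-3 + E + J\right) - 1\right) + J\right) = -15 + 5 \left(\left(-4 + E + J\right) + J\right) = -15 + 5 \left(-4 + E + 2 J\right) = -15 + \left(-20 + 5 E + 10 J\right) = -35 + 5 E + 10 J$)
$O{\left(P \right)} = -2 + 8 P$ ($O{\left(P \right)} = 8 P - 2 = -2 + 8 P$)
$S = 219726$ ($S = -24 + 6 \left(- 293 \left(\left(-35 + 5 \cdot 3 + 10 \cdot 13\right) - 235\right)\right) = -24 + 6 \left(- 293 \left(\left(-35 + 15 + 130\right) - 235\right)\right) = -24 + 6 \left(- 293 \left(110 - 235\right)\right) = -24 + 6 \left(\left(-293\right) \left(-125\right)\right) = -24 + 6 \cdot 36625 = -24 + 219750 = 219726$)
$O{\left(617 \right)} - S = \left(-2 + 8 \cdot 617\right) - 219726 = \left(-2 + 4936\right) - 219726 = 4934 - 219726 = -214792$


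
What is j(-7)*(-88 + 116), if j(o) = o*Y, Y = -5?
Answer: 980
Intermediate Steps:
j(o) = -5*o (j(o) = o*(-5) = -5*o)
j(-7)*(-88 + 116) = (-5*(-7))*(-88 + 116) = 35*28 = 980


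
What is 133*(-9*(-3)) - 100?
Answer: 3491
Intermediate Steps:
133*(-9*(-3)) - 100 = 133*27 - 100 = 3591 - 100 = 3491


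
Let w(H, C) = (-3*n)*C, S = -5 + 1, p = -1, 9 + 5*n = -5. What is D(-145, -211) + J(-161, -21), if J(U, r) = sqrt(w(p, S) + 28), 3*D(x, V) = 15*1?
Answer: 5 + 2*I*sqrt(35)/5 ≈ 5.0 + 2.3664*I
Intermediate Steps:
n = -14/5 (n = -9/5 + (1/5)*(-5) = -9/5 - 1 = -14/5 ≈ -2.8000)
D(x, V) = 5 (D(x, V) = (15*1)/3 = (1/3)*15 = 5)
S = -4
w(H, C) = 42*C/5 (w(H, C) = (-3*(-14/5))*C = 42*C/5)
J(U, r) = 2*I*sqrt(35)/5 (J(U, r) = sqrt((42/5)*(-4) + 28) = sqrt(-168/5 + 28) = sqrt(-28/5) = 2*I*sqrt(35)/5)
D(-145, -211) + J(-161, -21) = 5 + 2*I*sqrt(35)/5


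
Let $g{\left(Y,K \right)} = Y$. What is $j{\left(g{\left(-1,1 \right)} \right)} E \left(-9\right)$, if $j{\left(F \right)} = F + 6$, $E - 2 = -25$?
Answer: $1035$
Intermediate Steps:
$E = -23$ ($E = 2 - 25 = -23$)
$j{\left(F \right)} = 6 + F$
$j{\left(g{\left(-1,1 \right)} \right)} E \left(-9\right) = \left(6 - 1\right) \left(\left(-23\right) \left(-9\right)\right) = 5 \cdot 207 = 1035$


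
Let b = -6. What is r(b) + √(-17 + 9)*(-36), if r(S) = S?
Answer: -6 - 72*I*√2 ≈ -6.0 - 101.82*I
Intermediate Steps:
r(b) + √(-17 + 9)*(-36) = -6 + √(-17 + 9)*(-36) = -6 + √(-8)*(-36) = -6 + (2*I*√2)*(-36) = -6 - 72*I*√2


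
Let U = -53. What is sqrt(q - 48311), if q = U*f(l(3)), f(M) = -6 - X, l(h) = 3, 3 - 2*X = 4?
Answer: 3*I*sqrt(21342)/2 ≈ 219.13*I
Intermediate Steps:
X = -1/2 (X = 3/2 - 1/2*4 = 3/2 - 2 = -1/2 ≈ -0.50000)
f(M) = -11/2 (f(M) = -6 - 1*(-1/2) = -6 + 1/2 = -11/2)
q = 583/2 (q = -53*(-11/2) = 583/2 ≈ 291.50)
sqrt(q - 48311) = sqrt(583/2 - 48311) = sqrt(-96039/2) = 3*I*sqrt(21342)/2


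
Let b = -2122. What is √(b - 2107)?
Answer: I*√4229 ≈ 65.031*I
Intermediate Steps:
√(b - 2107) = √(-2122 - 2107) = √(-4229) = I*√4229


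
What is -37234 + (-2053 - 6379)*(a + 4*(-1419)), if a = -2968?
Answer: 72848974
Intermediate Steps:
-37234 + (-2053 - 6379)*(a + 4*(-1419)) = -37234 + (-2053 - 6379)*(-2968 + 4*(-1419)) = -37234 - 8432*(-2968 - 5676) = -37234 - 8432*(-8644) = -37234 + 72886208 = 72848974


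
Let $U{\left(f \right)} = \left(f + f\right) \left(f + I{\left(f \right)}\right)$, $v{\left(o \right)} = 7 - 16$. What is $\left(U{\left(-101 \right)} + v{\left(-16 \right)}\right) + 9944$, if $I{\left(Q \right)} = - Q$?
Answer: $9935$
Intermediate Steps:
$v{\left(o \right)} = -9$
$U{\left(f \right)} = 0$ ($U{\left(f \right)} = \left(f + f\right) \left(f - f\right) = 2 f 0 = 0$)
$\left(U{\left(-101 \right)} + v{\left(-16 \right)}\right) + 9944 = \left(0 - 9\right) + 9944 = -9 + 9944 = 9935$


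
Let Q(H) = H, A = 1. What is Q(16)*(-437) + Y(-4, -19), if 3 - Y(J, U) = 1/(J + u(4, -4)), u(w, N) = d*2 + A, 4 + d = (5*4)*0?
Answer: -76878/11 ≈ -6988.9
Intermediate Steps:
d = -4 (d = -4 + (5*4)*0 = -4 + 20*0 = -4 + 0 = -4)
u(w, N) = -7 (u(w, N) = -4*2 + 1 = -8 + 1 = -7)
Y(J, U) = 3 - 1/(-7 + J) (Y(J, U) = 3 - 1/(J - 7) = 3 - 1/(-7 + J))
Q(16)*(-437) + Y(-4, -19) = 16*(-437) + (-22 + 3*(-4))/(-7 - 4) = -6992 + (-22 - 12)/(-11) = -6992 - 1/11*(-34) = -6992 + 34/11 = -76878/11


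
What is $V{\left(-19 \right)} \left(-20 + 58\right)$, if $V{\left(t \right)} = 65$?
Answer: $2470$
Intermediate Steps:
$V{\left(-19 \right)} \left(-20 + 58\right) = 65 \left(-20 + 58\right) = 65 \cdot 38 = 2470$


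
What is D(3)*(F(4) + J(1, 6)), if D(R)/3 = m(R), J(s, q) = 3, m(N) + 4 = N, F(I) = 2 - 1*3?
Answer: -6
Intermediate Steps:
F(I) = -1 (F(I) = 2 - 3 = -1)
m(N) = -4 + N
D(R) = -12 + 3*R (D(R) = 3*(-4 + R) = -12 + 3*R)
D(3)*(F(4) + J(1, 6)) = (-12 + 3*3)*(-1 + 3) = (-12 + 9)*2 = -3*2 = -6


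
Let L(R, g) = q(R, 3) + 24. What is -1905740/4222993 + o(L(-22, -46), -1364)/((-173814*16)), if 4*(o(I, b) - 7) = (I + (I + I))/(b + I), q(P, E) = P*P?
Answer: -4536745523376283/10053073621416192 ≈ -0.45128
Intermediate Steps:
q(P, E) = P**2
L(R, g) = 24 + R**2 (L(R, g) = R**2 + 24 = 24 + R**2)
o(I, b) = 7 + 3*I/(4*(I + b)) (o(I, b) = 7 + ((I + (I + I))/(b + I))/4 = 7 + ((I + 2*I)/(I + b))/4 = 7 + ((3*I)/(I + b))/4 = 7 + (3*I/(I + b))/4 = 7 + 3*I/(4*(I + b)))
-1905740/4222993 + o(L(-22, -46), -1364)/((-173814*16)) = -1905740/4222993 + ((7*(-1364) + 31*(24 + (-22)**2)/4)/((24 + (-22)**2) - 1364))/((-173814*16)) = -1905740*1/4222993 + ((-9548 + 31*(24 + 484)/4)/((24 + 484) - 1364))/(-2781024) = -1905740/4222993 + ((-9548 + (31/4)*508)/(508 - 1364))*(-1/2781024) = -1905740/4222993 + ((-9548 + 3937)/(-856))*(-1/2781024) = -1905740/4222993 - 1/856*(-5611)*(-1/2781024) = -1905740/4222993 + (5611/856)*(-1/2781024) = -1905740/4222993 - 5611/2380556544 = -4536745523376283/10053073621416192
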